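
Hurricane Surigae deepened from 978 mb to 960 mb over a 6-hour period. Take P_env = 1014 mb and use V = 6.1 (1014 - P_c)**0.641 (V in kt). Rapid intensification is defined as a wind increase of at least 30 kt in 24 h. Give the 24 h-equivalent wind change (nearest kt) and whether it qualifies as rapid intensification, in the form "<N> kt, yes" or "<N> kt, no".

72 kt, yes

V₁: ΔP = 36, V ≈ 6.1 × 36^0.641 ≈ 60.66 kt.
V₂: ΔP = 54, V ≈ 6.1 × 54^0.641 ≈ 78.67 kt.
ΔV over 6 h = 18.01 kt → 24 h equivalent = 18.01 × 24/6 ≈ 72.04 kt.
72 kt ≥ 30 kt ⇒ rapid intensification.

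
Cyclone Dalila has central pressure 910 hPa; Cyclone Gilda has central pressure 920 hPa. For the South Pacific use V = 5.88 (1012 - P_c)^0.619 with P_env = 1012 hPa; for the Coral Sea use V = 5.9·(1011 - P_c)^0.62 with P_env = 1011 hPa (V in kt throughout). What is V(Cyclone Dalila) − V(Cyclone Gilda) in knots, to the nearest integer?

Cyclone Dalila: ΔP = 102; V ≈ 5.88 × 102^0.619 ≈ 102.97 kt.
Cyclone Gilda: ΔP = 91; V ≈ 5.9 × 91^0.62 ≈ 96.71 kt.
Difference ≈ 102.97 − 96.71 = 6.26 → 6 kt.

6 kt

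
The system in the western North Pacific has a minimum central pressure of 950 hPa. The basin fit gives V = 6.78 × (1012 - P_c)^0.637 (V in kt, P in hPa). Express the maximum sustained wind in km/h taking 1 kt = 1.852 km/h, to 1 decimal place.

ΔP = 1012 − 950 = 62 hPa.
V ≈ 6.78 × 62^0.637 = 6.78 × 13.860 ≈ 93.969 kt.
93.969 × 1.852 ≈ 174.03 km/h → 174.0 km/h.

174.0 km/h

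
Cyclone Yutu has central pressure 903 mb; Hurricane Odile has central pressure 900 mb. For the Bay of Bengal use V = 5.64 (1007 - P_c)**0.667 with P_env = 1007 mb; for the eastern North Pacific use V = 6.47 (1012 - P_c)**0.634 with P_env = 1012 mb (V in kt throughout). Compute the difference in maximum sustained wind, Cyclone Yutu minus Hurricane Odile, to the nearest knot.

-4 kt

Cyclone Yutu: ΔP = 104; V ≈ 5.64 × 104^0.667 ≈ 124.92 kt.
Hurricane Odile: ΔP = 112; V ≈ 6.47 × 112^0.634 ≈ 128.86 kt.
Difference ≈ 124.92 − 128.86 = -3.94 → -4 kt.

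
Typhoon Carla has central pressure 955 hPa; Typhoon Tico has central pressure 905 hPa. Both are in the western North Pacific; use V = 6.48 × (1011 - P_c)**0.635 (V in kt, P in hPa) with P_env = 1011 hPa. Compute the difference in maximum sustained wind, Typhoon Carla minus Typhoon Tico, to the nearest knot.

-42 kt

Typhoon Carla: ΔP = 56; V ≈ 6.48 × 56^0.635 ≈ 83.50 kt.
Typhoon Tico: ΔP = 106; V ≈ 6.48 × 106^0.635 ≈ 125.21 kt.
Difference ≈ 83.50 − 125.21 = -41.71 → -42 kt.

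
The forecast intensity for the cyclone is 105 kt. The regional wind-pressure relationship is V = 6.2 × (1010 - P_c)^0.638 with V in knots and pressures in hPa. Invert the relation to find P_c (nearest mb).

ΔP = (V / 6.2)^(1/0.638) = (105/6.2)^1.567.
105/6.2 = 16.935; 16.935^1.567 ≈ 84.34 mb.
P_c = 1010 − 84.34 = 925.66 ≈ 926 mb.

926 mb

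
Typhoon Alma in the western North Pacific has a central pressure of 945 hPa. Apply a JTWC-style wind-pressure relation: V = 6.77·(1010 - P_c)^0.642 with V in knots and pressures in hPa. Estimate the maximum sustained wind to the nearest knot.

ΔP = 1010 − 945 = 65 hPa.
65^0.642 ≈ 14.584.
V ≈ 6.77 × 14.584 ≈ 98.7 kt.

99 kt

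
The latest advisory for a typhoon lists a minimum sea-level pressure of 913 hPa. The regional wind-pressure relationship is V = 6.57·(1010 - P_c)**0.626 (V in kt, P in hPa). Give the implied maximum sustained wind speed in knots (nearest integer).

115 kt

ΔP = 1010 − 913 = 97 hPa.
97^0.626 ≈ 17.527.
V ≈ 6.57 × 17.527 ≈ 115.2 kt.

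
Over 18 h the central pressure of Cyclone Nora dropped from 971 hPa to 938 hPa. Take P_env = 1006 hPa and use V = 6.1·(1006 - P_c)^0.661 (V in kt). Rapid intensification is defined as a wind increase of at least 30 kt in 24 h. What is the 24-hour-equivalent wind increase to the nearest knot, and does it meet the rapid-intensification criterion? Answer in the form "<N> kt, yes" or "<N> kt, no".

V₁: ΔP = 35, V ≈ 6.1 × 35^0.661 ≈ 63.97 kt.
V₂: ΔP = 68, V ≈ 6.1 × 68^0.661 ≈ 99.22 kt.
ΔV over 18 h = 35.25 kt → 24 h equivalent = 35.25 × 24/18 ≈ 47.00 kt.
47 kt ≥ 30 kt ⇒ rapid intensification.

47 kt, yes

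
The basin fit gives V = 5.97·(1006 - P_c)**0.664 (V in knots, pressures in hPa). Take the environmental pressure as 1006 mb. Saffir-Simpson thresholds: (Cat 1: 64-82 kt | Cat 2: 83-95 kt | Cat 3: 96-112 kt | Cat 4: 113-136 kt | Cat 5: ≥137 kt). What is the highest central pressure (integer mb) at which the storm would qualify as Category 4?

Category 4 begins at V = 113 kt.
Required ΔP = (113/5.97)^(1/0.664) = 18.928^1.506 ≈ 83.82 mb.
P_c ≤ 1006 − 83.82 = 922.18, so the highest integer P_c is 922 mb.

922 mb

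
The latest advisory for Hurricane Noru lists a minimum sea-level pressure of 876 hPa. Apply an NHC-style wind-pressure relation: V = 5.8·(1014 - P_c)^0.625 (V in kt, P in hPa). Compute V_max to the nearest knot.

ΔP = 1014 − 876 = 138 hPa.
138^0.625 ≈ 21.748.
V ≈ 5.8 × 21.748 ≈ 126.1 kt.

126 kt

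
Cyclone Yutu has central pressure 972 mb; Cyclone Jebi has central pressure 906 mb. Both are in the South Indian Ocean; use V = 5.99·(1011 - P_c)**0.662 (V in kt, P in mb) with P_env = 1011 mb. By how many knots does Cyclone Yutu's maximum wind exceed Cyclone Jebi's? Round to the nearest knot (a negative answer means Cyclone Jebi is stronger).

Cyclone Yutu: ΔP = 39; V ≈ 5.99 × 39^0.662 ≈ 67.72 kt.
Cyclone Jebi: ΔP = 105; V ≈ 5.99 × 105^0.662 ≈ 130.45 kt.
Difference ≈ 67.72 − 130.45 = -62.73 → -63 kt.

-63 kt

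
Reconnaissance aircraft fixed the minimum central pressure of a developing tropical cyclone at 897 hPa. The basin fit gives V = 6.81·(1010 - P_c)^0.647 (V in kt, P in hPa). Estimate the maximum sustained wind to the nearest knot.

145 kt

ΔP = 1010 − 897 = 113 hPa.
113^0.647 ≈ 21.298.
V ≈ 6.81 × 21.298 ≈ 145.0 kt.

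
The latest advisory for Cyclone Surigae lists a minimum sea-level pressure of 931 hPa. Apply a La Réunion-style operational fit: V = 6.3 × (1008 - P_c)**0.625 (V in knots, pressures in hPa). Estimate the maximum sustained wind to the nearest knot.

95 kt

ΔP = 1008 − 931 = 77 hPa.
77^0.625 ≈ 15.103.
V ≈ 6.3 × 15.103 ≈ 95.1 kt.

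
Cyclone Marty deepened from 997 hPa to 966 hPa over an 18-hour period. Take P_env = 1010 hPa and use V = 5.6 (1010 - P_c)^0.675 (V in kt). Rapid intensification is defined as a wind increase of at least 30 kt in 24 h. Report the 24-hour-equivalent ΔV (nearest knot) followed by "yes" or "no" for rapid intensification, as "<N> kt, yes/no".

V₁: ΔP = 13, V ≈ 5.6 × 13^0.675 ≈ 31.63 kt.
V₂: ΔP = 44, V ≈ 5.6 × 44^0.675 ≈ 72.03 kt.
ΔV over 18 h = 40.40 kt → 24 h equivalent = 40.40 × 24/18 ≈ 53.87 kt.
54 kt ≥ 30 kt ⇒ rapid intensification.

54 kt, yes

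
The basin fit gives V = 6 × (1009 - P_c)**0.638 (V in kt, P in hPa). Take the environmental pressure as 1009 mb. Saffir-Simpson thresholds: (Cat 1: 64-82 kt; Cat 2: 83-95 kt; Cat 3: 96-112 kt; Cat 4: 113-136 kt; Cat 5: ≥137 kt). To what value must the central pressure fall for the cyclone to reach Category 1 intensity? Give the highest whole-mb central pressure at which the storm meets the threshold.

Category 1 begins at V = 64 kt.
Required ΔP = (64/6)^(1/0.638) = 10.667^1.567 ≈ 40.86 mb.
P_c ≤ 1009 − 40.86 = 968.14, so the highest integer P_c is 968 mb.

968 mb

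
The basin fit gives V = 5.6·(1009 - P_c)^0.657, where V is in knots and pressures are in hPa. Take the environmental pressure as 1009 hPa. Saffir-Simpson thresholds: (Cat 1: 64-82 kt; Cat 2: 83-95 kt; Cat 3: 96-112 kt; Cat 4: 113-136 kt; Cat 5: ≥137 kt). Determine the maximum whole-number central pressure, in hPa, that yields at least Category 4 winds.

912 hPa

Category 4 begins at V = 113 kt.
Required ΔP = (113/5.6)^(1/0.657) = 20.179^1.522 ≈ 96.86 hPa.
P_c ≤ 1009 − 96.86 = 912.14, so the highest integer P_c is 912 hPa.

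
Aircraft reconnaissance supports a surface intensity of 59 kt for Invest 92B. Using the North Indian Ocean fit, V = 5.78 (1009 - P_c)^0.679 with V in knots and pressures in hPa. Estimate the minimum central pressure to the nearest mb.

978 mb

ΔP = (V / 5.78)^(1/0.679) = (59/5.78)^1.473.
59/5.78 = 10.208; 10.208^1.473 ≈ 30.61 mb.
P_c = 1009 − 30.61 = 978.39 ≈ 978 mb.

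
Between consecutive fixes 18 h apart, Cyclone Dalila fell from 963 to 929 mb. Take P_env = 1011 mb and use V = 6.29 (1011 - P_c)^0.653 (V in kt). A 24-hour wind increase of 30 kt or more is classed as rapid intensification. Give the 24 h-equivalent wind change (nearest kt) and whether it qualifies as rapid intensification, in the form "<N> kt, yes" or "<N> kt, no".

V₁: ΔP = 48, V ≈ 6.29 × 48^0.653 ≈ 78.80 kt.
V₂: ΔP = 82, V ≈ 6.29 × 82^0.653 ≈ 111.78 kt.
ΔV over 18 h = 32.98 kt → 24 h equivalent = 32.98 × 24/18 ≈ 43.97 kt.
44 kt ≥ 30 kt ⇒ rapid intensification.

44 kt, yes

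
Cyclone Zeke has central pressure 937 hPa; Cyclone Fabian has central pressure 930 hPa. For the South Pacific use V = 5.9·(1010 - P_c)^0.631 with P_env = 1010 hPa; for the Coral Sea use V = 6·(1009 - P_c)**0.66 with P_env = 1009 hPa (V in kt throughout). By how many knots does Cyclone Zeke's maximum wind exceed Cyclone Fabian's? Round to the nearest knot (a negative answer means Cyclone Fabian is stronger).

Cyclone Zeke: ΔP = 73; V ≈ 5.9 × 73^0.631 ≈ 88.43 kt.
Cyclone Fabian: ΔP = 79; V ≈ 6 × 79^0.66 ≈ 107.30 kt.
Difference ≈ 88.43 − 107.30 = -18.87 → -19 kt.

-19 kt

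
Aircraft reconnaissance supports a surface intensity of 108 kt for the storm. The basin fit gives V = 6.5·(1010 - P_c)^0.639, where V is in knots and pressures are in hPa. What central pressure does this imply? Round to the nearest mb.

ΔP = (V / 6.5)^(1/0.639) = (108/6.5)^1.565.
108/6.5 = 16.615; 16.615^1.565 ≈ 81.29 mb.
P_c = 1010 − 81.29 = 928.71 ≈ 929 mb.

929 mb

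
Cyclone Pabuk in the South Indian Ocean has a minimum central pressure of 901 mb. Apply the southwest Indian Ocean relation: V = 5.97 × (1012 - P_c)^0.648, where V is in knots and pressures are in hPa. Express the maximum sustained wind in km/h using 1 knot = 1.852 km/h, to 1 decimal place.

233.9 km/h

ΔP = 1012 − 901 = 111 mb.
V ≈ 5.97 × 111^0.648 = 5.97 × 21.153 ≈ 126.283 kt.
126.283 × 1.852 ≈ 233.88 km/h → 233.9 km/h.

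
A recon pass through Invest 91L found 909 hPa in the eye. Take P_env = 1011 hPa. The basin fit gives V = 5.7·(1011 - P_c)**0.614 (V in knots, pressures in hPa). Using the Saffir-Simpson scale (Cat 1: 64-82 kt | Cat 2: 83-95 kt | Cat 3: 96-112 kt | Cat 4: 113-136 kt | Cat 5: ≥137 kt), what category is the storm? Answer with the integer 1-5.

3

ΔP = 1011 − 909 = 102 hPa.
V ≈ 5.7 × 102^0.614 = 5.7 × 17.11 ≈ 98 kt.
98 kt falls in the Category 3 band.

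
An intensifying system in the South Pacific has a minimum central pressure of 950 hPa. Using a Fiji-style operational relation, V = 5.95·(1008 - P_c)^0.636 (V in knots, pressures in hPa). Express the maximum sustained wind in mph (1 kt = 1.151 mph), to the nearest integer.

ΔP = 1008 − 950 = 58 hPa.
V ≈ 5.95 × 58^0.636 = 5.95 × 13.229 ≈ 78.715 kt.
78.715 × 1.151 ≈ 90.60 mph → 91 mph.

91 mph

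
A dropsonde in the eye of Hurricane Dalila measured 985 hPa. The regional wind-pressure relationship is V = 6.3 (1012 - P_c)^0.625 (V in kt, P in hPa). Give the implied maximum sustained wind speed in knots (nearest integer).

49 kt

ΔP = 1012 − 985 = 27 hPa.
27^0.625 ≈ 7.845.
V ≈ 6.3 × 7.845 ≈ 49.4 kt.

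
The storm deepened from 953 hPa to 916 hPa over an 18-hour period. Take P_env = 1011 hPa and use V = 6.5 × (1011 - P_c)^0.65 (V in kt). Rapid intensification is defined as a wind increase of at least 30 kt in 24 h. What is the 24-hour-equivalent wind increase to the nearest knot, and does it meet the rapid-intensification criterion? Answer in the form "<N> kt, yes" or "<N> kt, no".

V₁: ΔP = 58, V ≈ 6.5 × 58^0.65 ≈ 91.02 kt.
V₂: ΔP = 95, V ≈ 6.5 × 95^0.65 ≈ 125.44 kt.
ΔV over 18 h = 34.42 kt → 24 h equivalent = 34.42 × 24/18 ≈ 45.89 kt.
46 kt ≥ 30 kt ⇒ rapid intensification.

46 kt, yes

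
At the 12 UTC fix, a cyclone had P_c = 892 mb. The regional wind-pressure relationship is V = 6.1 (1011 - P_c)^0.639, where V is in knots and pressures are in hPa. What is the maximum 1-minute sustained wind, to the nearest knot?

ΔP = 1011 − 892 = 119 mb.
119^0.639 ≈ 21.197.
V ≈ 6.1 × 21.197 ≈ 129.3 kt.

129 kt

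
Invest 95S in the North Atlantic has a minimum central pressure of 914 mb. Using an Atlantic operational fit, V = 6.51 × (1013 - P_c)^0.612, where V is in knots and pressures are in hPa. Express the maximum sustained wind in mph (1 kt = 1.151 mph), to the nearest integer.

125 mph

ΔP = 1013 − 914 = 99 mb.
V ≈ 6.51 × 99^0.612 = 6.51 × 16.647 ≈ 108.370 kt.
108.370 × 1.151 ≈ 124.73 mph → 125 mph.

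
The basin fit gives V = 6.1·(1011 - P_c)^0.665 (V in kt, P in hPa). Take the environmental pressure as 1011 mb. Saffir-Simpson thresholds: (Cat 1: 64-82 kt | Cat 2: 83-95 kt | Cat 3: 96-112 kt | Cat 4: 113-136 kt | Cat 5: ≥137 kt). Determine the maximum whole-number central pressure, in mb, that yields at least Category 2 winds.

960 mb

Category 2 begins at V = 83 kt.
Required ΔP = (83/6.1)^(1/0.665) = 13.607^1.504 ≈ 50.69 mb.
P_c ≤ 1011 − 50.69 = 960.31, so the highest integer P_c is 960 mb.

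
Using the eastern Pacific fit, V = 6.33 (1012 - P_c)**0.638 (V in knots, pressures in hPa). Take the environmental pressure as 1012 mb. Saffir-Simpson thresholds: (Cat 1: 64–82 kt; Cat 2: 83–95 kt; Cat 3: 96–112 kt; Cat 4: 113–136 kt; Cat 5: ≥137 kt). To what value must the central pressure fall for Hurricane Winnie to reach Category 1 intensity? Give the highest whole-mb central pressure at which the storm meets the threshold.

Category 1 begins at V = 64 kt.
Required ΔP = (64/6.33)^(1/0.638) = 10.111^1.567 ≈ 37.57 mb.
P_c ≤ 1012 − 37.57 = 974.43, so the highest integer P_c is 974 mb.

974 mb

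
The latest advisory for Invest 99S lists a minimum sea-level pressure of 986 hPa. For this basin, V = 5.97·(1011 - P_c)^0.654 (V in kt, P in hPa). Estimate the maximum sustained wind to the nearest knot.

ΔP = 1011 − 986 = 25 hPa.
25^0.654 ≈ 8.208.
V ≈ 5.97 × 8.208 ≈ 49.0 kt.

49 kt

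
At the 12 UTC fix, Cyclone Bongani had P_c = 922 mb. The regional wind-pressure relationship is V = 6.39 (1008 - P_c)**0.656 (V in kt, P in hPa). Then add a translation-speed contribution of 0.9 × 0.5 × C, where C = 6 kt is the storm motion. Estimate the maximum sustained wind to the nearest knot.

121 kt

ΔP = 1008 − 922 = 86 mb.
86^0.656 ≈ 18.579.
V ≈ 6.39 × 18.579 ≈ 118.7 kt.
Translation term: 0.9 × 0.5 × 6 = 2.7 kt.
Corrected V ≈ 121.4 kt → 121 kt.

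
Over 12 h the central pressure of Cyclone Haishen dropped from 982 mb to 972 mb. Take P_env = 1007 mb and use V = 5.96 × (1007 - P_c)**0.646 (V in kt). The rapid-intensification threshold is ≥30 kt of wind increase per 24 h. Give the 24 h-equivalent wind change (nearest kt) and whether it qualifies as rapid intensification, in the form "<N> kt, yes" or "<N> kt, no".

V₁: ΔP = 25, V ≈ 5.96 × 25^0.646 ≈ 47.68 kt.
V₂: ΔP = 35, V ≈ 5.96 × 35^0.646 ≈ 59.25 kt.
ΔV over 12 h = 11.57 kt → 24 h equivalent = 11.57 × 24/12 ≈ 23.14 kt.
23 kt < 30 kt ⇒ not rapid intensification.

23 kt, no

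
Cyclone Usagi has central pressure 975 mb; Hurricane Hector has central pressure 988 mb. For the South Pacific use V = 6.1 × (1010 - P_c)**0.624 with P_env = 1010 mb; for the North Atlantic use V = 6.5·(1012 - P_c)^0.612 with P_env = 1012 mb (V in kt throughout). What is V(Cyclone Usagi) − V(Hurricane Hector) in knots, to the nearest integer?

Cyclone Usagi: ΔP = 35; V ≈ 6.1 × 35^0.624 ≈ 56.08 kt.
Hurricane Hector: ΔP = 24; V ≈ 6.5 × 24^0.612 ≈ 45.46 kt.
Difference ≈ 56.08 − 45.46 = 10.62 → 11 kt.

11 kt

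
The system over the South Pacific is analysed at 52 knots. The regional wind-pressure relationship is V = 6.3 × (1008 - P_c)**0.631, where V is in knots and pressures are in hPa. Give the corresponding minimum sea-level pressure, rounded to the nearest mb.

ΔP = (V / 6.3)^(1/0.631) = (52/6.3)^1.585.
52/6.3 = 8.254; 8.254^1.585 ≈ 28.36 mb.
P_c = 1008 − 28.36 = 979.64 ≈ 980 mb.

980 mb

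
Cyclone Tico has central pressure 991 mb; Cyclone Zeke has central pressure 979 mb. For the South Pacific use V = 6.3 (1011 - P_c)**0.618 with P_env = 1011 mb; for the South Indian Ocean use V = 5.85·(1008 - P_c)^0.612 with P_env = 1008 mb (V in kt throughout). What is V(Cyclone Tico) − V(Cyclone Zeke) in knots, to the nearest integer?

-6 kt

Cyclone Tico: ΔP = 20; V ≈ 6.3 × 20^0.618 ≈ 40.12 kt.
Cyclone Zeke: ΔP = 29; V ≈ 5.85 × 29^0.612 ≈ 45.93 kt.
Difference ≈ 40.12 − 45.93 = -5.81 → -6 kt.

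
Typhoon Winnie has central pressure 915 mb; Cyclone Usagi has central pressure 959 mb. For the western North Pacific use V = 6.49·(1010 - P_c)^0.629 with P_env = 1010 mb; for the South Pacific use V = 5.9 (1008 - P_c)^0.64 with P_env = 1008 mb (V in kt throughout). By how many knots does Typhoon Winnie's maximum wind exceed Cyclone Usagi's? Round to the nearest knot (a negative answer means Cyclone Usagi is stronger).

Typhoon Winnie: ΔP = 95; V ≈ 6.49 × 95^0.629 ≈ 113.82 kt.
Cyclone Usagi: ΔP = 49; V ≈ 5.9 × 49^0.64 ≈ 71.22 kt.
Difference ≈ 113.82 − 71.22 = 42.60 → 43 kt.

43 kt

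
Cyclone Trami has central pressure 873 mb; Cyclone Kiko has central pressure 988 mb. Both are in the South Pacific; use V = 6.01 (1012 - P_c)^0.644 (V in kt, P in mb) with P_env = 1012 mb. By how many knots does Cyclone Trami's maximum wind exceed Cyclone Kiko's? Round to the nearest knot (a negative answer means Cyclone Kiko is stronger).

Cyclone Trami: ΔP = 139; V ≈ 6.01 × 139^0.644 ≈ 144.20 kt.
Cyclone Kiko: ΔP = 24; V ≈ 6.01 × 24^0.644 ≈ 46.53 kt.
Difference ≈ 144.20 − 46.53 = 97.67 → 98 kt.

98 kt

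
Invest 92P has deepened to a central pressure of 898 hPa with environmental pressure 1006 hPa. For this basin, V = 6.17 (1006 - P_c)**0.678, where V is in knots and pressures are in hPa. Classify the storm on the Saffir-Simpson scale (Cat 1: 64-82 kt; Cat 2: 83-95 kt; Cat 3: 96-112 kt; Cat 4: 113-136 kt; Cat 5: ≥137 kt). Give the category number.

5

ΔP = 1006 − 898 = 108 hPa.
V ≈ 6.17 × 108^0.678 = 6.17 × 23.91 ≈ 148 kt.
148 kt falls in the Category 5 band.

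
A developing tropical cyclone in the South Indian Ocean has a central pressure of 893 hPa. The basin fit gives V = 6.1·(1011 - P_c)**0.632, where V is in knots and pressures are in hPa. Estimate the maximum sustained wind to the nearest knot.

124 kt

ΔP = 1011 − 893 = 118 hPa.
118^0.632 ≈ 20.391.
V ≈ 6.1 × 20.391 ≈ 124.4 kt.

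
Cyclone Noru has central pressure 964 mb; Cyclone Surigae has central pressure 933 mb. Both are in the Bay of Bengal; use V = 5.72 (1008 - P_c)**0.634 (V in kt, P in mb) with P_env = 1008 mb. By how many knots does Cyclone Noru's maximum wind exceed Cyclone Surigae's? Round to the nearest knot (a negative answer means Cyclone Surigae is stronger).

Cyclone Noru: ΔP = 44; V ≈ 5.72 × 44^0.634 ≈ 63.00 kt.
Cyclone Surigae: ΔP = 75; V ≈ 5.72 × 75^0.634 ≈ 88.35 kt.
Difference ≈ 63.00 − 88.35 = -25.35 → -25 kt.

-25 kt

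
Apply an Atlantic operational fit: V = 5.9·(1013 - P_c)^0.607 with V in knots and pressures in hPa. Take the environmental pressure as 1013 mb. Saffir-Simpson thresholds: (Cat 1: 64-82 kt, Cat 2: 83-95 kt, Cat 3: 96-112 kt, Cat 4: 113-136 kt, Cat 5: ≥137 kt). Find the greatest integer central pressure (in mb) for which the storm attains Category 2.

935 mb

Category 2 begins at V = 83 kt.
Required ΔP = (83/5.9)^(1/0.607) = 14.068^1.647 ≈ 77.92 mb.
P_c ≤ 1013 − 77.92 = 935.08, so the highest integer P_c is 935 mb.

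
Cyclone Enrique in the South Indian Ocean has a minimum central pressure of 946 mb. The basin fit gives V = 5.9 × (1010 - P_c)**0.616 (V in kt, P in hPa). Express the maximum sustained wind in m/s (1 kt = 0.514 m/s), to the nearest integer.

39 m/s

ΔP = 1010 − 946 = 64 mb.
V ≈ 5.9 × 64^0.616 = 5.9 × 12.960 ≈ 76.464 kt.
76.464 × 0.514 ≈ 39.30 m/s → 39 m/s.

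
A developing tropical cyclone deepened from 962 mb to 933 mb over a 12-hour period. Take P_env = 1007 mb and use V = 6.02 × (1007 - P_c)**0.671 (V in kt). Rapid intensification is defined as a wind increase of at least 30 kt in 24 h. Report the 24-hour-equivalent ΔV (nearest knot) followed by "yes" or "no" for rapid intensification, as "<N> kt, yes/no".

61 kt, yes

V₁: ΔP = 45, V ≈ 6.02 × 45^0.671 ≈ 77.43 kt.
V₂: ΔP = 74, V ≈ 6.02 × 74^0.671 ≈ 108.11 kt.
ΔV over 12 h = 30.68 kt → 24 h equivalent = 30.68 × 24/12 ≈ 61.36 kt.
61 kt ≥ 30 kt ⇒ rapid intensification.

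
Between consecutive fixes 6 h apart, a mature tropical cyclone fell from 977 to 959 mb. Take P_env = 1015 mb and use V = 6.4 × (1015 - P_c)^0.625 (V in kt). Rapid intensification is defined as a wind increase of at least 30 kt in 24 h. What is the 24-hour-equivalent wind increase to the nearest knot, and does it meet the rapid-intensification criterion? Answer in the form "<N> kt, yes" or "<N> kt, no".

V₁: ΔP = 38, V ≈ 6.4 × 38^0.625 ≈ 62.16 kt.
V₂: ΔP = 56, V ≈ 6.4 × 56^0.625 ≈ 79.21 kt.
ΔV over 6 h = 17.05 kt → 24 h equivalent = 17.05 × 24/6 ≈ 68.20 kt.
68 kt ≥ 30 kt ⇒ rapid intensification.

68 kt, yes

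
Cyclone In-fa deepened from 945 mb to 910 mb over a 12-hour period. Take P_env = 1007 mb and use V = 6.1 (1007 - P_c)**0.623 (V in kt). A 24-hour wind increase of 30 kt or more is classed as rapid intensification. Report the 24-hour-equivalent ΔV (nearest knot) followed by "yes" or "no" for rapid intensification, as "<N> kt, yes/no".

V₁: ΔP = 62, V ≈ 6.1 × 62^0.623 ≈ 79.80 kt.
V₂: ΔP = 97, V ≈ 6.1 × 97^0.623 ≈ 105.46 kt.
ΔV over 12 h = 25.66 kt → 24 h equivalent = 25.66 × 24/12 ≈ 51.32 kt.
51 kt ≥ 30 kt ⇒ rapid intensification.

51 kt, yes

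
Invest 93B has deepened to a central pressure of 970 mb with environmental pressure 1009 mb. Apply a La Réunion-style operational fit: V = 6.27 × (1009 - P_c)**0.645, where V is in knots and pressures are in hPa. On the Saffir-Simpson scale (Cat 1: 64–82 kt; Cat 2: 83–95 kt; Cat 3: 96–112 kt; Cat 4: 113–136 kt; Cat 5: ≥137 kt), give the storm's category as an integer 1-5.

ΔP = 1009 − 970 = 39 mb.
V ≈ 6.27 × 39^0.645 = 6.27 × 10.62 ≈ 67 kt.
67 kt falls in the Category 1 band.

1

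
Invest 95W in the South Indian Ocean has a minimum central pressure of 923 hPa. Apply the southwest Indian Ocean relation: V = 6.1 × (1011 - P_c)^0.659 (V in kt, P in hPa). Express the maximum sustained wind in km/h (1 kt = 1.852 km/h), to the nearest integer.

216 km/h

ΔP = 1011 − 923 = 88 hPa.
V ≈ 6.1 × 88^0.659 = 6.1 × 19.117 ≈ 116.612 kt.
116.612 × 1.852 ≈ 215.97 km/h → 216 km/h.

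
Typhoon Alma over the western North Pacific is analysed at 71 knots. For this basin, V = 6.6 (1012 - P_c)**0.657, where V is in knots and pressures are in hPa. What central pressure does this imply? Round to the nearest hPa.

ΔP = (V / 6.6)^(1/0.657) = (71/6.6)^1.522.
71/6.6 = 10.758; 10.758^1.522 ≈ 37.18 hPa.
P_c = 1012 − 37.18 = 974.82 ≈ 975 hPa.

975 hPa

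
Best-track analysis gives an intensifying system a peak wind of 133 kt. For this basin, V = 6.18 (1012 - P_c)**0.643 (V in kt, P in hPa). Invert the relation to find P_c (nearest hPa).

894 hPa

ΔP = (V / 6.18)^(1/0.643) = (133/6.18)^1.555.
133/6.18 = 21.521; 21.521^1.555 ≈ 118.27 hPa.
P_c = 1012 − 118.27 = 893.73 ≈ 894 hPa.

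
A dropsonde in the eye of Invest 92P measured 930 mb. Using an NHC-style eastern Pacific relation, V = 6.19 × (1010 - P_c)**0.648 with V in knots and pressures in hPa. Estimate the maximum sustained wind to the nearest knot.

ΔP = 1010 − 930 = 80 mb.
80^0.648 ≈ 17.108.
V ≈ 6.19 × 17.108 ≈ 105.9 kt.

106 kt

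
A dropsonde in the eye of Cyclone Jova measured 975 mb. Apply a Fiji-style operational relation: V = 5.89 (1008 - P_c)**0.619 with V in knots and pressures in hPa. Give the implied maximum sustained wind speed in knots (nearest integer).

51 kt

ΔP = 1008 − 975 = 33 mb.
33^0.619 ≈ 8.709.
V ≈ 5.89 × 8.709 ≈ 51.3 kt.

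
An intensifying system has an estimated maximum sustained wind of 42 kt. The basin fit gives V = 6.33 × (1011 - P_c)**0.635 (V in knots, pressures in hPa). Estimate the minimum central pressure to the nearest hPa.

991 hPa

ΔP = (V / 6.33)^(1/0.635) = (42/6.33)^1.575.
42/6.33 = 6.635; 6.635^1.575 ≈ 19.69 hPa.
P_c = 1011 − 19.69 = 991.31 ≈ 991 hPa.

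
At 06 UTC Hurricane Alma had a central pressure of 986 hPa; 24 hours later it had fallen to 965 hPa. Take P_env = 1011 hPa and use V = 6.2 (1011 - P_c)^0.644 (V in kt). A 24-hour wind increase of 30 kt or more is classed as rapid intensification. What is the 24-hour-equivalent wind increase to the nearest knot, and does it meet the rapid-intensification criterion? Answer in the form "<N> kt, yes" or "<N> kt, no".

V₁: ΔP = 25, V ≈ 6.2 × 25^0.644 ≈ 49.28 kt.
V₂: ΔP = 46, V ≈ 6.2 × 46^0.644 ≈ 72.98 kt.
ΔV over 24 h = 23.70 kt → 24 h equivalent = 23.70 × 24/24 ≈ 23.70 kt.
24 kt < 30 kt ⇒ not rapid intensification.

24 kt, no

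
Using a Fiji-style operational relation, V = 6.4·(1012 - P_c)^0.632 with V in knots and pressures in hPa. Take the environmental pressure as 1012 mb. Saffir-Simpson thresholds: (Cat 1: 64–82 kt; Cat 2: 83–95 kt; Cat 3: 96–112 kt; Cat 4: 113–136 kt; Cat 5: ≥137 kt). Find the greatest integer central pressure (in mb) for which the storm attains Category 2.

954 mb

Category 2 begins at V = 83 kt.
Required ΔP = (83/6.4)^(1/0.632) = 12.969^1.582 ≈ 57.67 mb.
P_c ≤ 1012 − 57.67 = 954.33, so the highest integer P_c is 954 mb.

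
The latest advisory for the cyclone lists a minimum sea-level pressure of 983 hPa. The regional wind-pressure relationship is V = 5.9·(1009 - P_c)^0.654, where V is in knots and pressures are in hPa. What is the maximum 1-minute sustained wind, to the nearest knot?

50 kt

ΔP = 1009 − 983 = 26 hPa.
26^0.654 ≈ 8.422.
V ≈ 5.9 × 8.422 ≈ 49.7 kt.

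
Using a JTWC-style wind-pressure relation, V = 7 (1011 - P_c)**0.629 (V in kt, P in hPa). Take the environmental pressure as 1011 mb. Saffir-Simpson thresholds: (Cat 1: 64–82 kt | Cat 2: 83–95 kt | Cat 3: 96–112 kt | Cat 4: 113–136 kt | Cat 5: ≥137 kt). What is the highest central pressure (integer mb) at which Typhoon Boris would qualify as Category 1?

Category 1 begins at V = 64 kt.
Required ΔP = (64/7)^(1/0.629) = 9.143^1.590 ≈ 33.73 mb.
P_c ≤ 1011 − 33.73 = 977.27, so the highest integer P_c is 977 mb.

977 mb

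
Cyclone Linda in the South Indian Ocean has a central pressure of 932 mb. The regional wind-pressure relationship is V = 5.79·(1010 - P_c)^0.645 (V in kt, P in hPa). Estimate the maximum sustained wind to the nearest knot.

96 kt

ΔP = 1010 − 932 = 78 mb.
78^0.645 ≈ 16.611.
V ≈ 5.79 × 16.611 ≈ 96.2 kt.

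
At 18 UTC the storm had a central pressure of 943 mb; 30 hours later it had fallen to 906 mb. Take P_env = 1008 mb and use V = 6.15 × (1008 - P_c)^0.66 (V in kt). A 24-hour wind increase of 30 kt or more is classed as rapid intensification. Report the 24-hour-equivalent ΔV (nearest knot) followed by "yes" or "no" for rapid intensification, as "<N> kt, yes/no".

27 kt, no

V₁: ΔP = 65, V ≈ 6.15 × 65^0.66 ≈ 96.69 kt.
V₂: ΔP = 102, V ≈ 6.15 × 102^0.66 ≈ 130.18 kt.
ΔV over 30 h = 33.49 kt → 24 h equivalent = 33.49 × 24/30 ≈ 26.79 kt.
27 kt < 30 kt ⇒ not rapid intensification.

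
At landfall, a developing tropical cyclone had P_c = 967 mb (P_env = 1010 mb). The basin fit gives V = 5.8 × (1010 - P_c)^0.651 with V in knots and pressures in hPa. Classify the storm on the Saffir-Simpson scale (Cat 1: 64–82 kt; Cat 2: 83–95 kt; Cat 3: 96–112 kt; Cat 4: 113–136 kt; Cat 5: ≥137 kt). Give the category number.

1

ΔP = 1010 − 967 = 43 mb.
V ≈ 5.8 × 43^0.651 = 5.8 × 11.57 ≈ 67 kt.
67 kt falls in the Category 1 band.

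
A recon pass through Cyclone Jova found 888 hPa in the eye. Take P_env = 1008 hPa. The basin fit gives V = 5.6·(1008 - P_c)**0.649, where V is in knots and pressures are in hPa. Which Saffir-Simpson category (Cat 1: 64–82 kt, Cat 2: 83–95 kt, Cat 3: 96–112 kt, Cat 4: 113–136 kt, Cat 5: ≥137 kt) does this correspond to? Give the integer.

4

ΔP = 1008 − 888 = 120 hPa.
V ≈ 5.6 × 120^0.649 = 5.6 × 22.36 ≈ 125 kt.
125 kt falls in the Category 4 band.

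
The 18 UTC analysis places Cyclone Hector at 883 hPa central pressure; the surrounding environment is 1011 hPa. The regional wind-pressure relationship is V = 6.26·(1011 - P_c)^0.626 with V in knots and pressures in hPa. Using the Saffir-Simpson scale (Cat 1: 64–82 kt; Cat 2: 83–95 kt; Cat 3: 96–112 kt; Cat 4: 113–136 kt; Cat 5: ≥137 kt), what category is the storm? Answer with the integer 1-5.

4

ΔP = 1011 − 883 = 128 hPa.
V ≈ 6.26 × 128^0.626 = 6.26 × 20.85 ≈ 131 kt.
131 kt falls in the Category 4 band.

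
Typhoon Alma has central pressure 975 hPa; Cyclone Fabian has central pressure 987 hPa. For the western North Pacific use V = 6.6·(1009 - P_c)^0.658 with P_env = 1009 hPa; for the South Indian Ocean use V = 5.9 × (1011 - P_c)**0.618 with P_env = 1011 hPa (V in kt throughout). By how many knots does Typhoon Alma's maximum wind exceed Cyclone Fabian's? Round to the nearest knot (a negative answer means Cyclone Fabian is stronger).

Typhoon Alma: ΔP = 34; V ≈ 6.6 × 34^0.658 ≈ 67.18 kt.
Cyclone Fabian: ΔP = 24; V ≈ 5.9 × 24^0.618 ≈ 42.06 kt.
Difference ≈ 67.18 − 42.06 = 25.12 → 25 kt.

25 kt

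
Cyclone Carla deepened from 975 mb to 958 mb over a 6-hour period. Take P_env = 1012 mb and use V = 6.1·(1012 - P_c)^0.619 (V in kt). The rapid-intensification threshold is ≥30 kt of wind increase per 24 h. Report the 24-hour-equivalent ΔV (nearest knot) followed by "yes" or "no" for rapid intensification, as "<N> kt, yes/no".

V₁: ΔP = 37, V ≈ 6.1 × 37^0.619 ≈ 57.02 kt.
V₂: ΔP = 54, V ≈ 6.1 × 54^0.619 ≈ 72.06 kt.
ΔV over 6 h = 15.04 kt → 24 h equivalent = 15.04 × 24/6 ≈ 60.16 kt.
60 kt ≥ 30 kt ⇒ rapid intensification.

60 kt, yes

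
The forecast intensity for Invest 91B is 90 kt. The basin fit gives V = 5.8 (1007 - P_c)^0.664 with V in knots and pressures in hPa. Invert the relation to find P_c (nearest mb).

945 mb

ΔP = (V / 5.8)^(1/0.664) = (90/5.8)^1.506.
90/5.8 = 15.517; 15.517^1.506 ≈ 62.14 mb.
P_c = 1007 − 62.14 = 944.86 ≈ 945 mb.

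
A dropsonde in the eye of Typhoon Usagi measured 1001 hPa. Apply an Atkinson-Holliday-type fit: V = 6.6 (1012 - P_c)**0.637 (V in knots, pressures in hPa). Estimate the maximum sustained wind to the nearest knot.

ΔP = 1012 − 1001 = 11 hPa.
11^0.637 ≈ 4.606.
V ≈ 6.6 × 4.606 ≈ 30.4 kt.

30 kt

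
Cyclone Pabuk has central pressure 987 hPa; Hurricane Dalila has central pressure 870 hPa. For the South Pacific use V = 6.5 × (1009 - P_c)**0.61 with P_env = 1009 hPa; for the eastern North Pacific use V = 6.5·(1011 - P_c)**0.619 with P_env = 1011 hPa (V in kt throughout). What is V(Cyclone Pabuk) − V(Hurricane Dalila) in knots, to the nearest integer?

-96 kt

Cyclone Pabuk: ΔP = 22; V ≈ 6.5 × 22^0.61 ≈ 42.83 kt.
Hurricane Dalila: ΔP = 141; V ≈ 6.5 × 141^0.619 ≈ 139.08 kt.
Difference ≈ 42.83 − 139.08 = -96.25 → -96 kt.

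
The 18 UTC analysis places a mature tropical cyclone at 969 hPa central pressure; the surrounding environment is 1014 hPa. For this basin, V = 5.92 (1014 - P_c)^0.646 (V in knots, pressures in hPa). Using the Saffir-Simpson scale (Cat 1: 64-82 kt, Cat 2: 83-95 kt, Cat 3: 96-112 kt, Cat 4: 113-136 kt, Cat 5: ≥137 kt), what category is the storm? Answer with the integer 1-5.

1

ΔP = 1014 − 969 = 45 hPa.
V ≈ 5.92 × 45^0.646 = 5.92 × 11.69 ≈ 69 kt.
69 kt falls in the Category 1 band.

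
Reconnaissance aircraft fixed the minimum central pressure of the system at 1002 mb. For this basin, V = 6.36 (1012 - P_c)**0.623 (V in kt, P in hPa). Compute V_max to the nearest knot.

27 kt

ΔP = 1012 − 1002 = 10 mb.
10^0.623 ≈ 4.198.
V ≈ 6.36 × 4.198 ≈ 26.7 kt.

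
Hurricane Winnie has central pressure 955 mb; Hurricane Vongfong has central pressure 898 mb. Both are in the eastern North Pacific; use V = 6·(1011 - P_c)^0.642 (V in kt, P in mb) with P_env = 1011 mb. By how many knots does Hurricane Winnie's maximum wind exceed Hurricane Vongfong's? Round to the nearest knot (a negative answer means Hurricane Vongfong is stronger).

-45 kt

Hurricane Winnie: ΔP = 56; V ≈ 6 × 56^0.642 ≈ 79.52 kt.
Hurricane Vongfong: ΔP = 113; V ≈ 6 × 113^0.642 ≈ 124.80 kt.
Difference ≈ 79.52 − 124.80 = -45.28 → -45 kt.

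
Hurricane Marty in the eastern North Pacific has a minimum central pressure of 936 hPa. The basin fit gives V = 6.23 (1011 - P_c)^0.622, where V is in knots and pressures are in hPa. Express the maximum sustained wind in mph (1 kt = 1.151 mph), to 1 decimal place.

ΔP = 1011 − 936 = 75 hPa.
V ≈ 6.23 × 75^0.622 = 6.23 × 14.665 ≈ 91.364 kt.
91.364 × 1.151 ≈ 105.16 mph → 105.2 mph.

105.2 mph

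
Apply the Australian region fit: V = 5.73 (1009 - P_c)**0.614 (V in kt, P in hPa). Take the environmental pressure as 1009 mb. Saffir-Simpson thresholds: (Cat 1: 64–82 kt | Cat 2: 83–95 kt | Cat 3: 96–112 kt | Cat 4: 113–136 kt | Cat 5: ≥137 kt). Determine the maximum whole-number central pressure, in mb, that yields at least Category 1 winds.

Category 1 begins at V = 64 kt.
Required ΔP = (64/5.73)^(1/0.614) = 11.169^1.629 ≈ 50.92 mb.
P_c ≤ 1009 − 50.92 = 958.08, so the highest integer P_c is 958 mb.

958 mb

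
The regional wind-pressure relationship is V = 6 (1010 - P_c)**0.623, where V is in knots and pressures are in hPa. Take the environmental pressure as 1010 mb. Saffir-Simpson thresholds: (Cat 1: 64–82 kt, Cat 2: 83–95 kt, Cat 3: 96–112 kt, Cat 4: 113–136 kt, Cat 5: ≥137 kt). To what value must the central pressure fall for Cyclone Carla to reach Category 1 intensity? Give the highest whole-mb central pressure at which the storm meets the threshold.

Category 1 begins at V = 64 kt.
Required ΔP = (64/6)^(1/0.623) = 10.667^1.605 ≈ 44.68 mb.
P_c ≤ 1010 − 44.68 = 965.32, so the highest integer P_c is 965 mb.

965 mb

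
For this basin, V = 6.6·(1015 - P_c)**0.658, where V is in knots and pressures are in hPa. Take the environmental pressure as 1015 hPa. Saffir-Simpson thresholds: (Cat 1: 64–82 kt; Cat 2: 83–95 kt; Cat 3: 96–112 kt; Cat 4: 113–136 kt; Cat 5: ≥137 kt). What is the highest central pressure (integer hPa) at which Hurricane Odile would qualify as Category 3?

956 hPa

Category 3 begins at V = 96 kt.
Required ΔP = (96/6.6)^(1/0.658) = 14.545^1.520 ≈ 58.49 hPa.
P_c ≤ 1015 − 58.49 = 956.51, so the highest integer P_c is 956 hPa.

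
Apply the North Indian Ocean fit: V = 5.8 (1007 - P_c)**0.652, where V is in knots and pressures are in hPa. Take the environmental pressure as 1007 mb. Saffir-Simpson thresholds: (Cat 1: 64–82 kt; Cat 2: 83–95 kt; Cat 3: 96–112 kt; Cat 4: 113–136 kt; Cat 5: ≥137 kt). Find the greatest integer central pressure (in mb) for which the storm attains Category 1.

Category 1 begins at V = 64 kt.
Required ΔP = (64/5.8)^(1/0.652) = 11.034^1.534 ≈ 39.75 mb.
P_c ≤ 1007 − 39.75 = 967.25, so the highest integer P_c is 967 mb.

967 mb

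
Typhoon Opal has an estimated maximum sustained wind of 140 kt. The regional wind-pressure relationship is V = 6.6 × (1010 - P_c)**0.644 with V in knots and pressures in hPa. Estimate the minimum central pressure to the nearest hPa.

ΔP = (V / 6.6)^(1/0.644) = (140/6.6)^1.553.
140/6.6 = 21.212; 21.212^1.553 ≈ 114.79 hPa.
P_c = 1010 − 114.79 = 895.21 ≈ 895 hPa.

895 hPa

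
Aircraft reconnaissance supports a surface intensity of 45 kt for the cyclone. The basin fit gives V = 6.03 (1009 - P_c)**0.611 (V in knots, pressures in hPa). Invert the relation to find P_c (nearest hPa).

982 hPa

ΔP = (V / 6.03)^(1/0.611) = (45/6.03)^1.637.
45/6.03 = 7.463; 7.463^1.637 ≈ 26.83 hPa.
P_c = 1009 − 26.83 = 982.17 ≈ 982 hPa.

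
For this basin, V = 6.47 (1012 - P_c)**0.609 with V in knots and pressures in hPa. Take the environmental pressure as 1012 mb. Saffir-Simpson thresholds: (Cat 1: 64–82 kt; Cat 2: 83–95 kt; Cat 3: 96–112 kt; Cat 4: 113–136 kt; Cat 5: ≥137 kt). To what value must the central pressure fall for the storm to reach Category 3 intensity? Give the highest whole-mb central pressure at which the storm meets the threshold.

928 mb

Category 3 begins at V = 96 kt.
Required ΔP = (96/6.47)^(1/0.609) = 14.838^1.642 ≈ 83.84 mb.
P_c ≤ 1012 − 83.84 = 928.16, so the highest integer P_c is 928 mb.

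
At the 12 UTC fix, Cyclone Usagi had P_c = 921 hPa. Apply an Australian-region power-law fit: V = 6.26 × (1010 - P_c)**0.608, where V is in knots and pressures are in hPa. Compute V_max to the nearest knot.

ΔP = 1010 − 921 = 89 hPa.
89^0.608 ≈ 15.319.
V ≈ 6.26 × 15.319 ≈ 95.9 kt.

96 kt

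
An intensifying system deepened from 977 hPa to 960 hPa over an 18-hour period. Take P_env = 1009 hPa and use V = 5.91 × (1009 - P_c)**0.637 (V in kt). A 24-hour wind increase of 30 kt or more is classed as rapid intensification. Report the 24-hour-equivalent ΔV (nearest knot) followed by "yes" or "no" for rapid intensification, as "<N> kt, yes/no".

V₁: ΔP = 32, V ≈ 5.91 × 32^0.637 ≈ 53.75 kt.
V₂: ΔP = 49, V ≈ 5.91 × 49^0.637 ≈ 70.51 kt.
ΔV over 18 h = 16.76 kt → 24 h equivalent = 16.76 × 24/18 ≈ 22.35 kt.
22 kt < 30 kt ⇒ not rapid intensification.

22 kt, no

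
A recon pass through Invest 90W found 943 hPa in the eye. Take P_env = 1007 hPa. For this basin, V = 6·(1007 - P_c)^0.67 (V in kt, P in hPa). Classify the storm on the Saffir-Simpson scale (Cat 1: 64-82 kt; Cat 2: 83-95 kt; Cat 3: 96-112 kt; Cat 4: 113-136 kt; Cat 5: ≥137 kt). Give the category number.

ΔP = 1007 − 943 = 64 hPa.
V ≈ 6 × 64^0.67 = 6 × 16.22 ≈ 97 kt.
97 kt falls in the Category 3 band.

3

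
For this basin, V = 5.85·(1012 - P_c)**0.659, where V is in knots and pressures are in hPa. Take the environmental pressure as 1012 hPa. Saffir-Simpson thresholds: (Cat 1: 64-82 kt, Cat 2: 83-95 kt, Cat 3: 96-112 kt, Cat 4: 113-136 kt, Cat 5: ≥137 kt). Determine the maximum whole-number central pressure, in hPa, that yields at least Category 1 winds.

Category 1 begins at V = 64 kt.
Required ΔP = (64/5.85)^(1/0.659) = 10.940^1.517 ≈ 37.73 hPa.
P_c ≤ 1012 − 37.73 = 974.27, so the highest integer P_c is 974 hPa.

974 hPa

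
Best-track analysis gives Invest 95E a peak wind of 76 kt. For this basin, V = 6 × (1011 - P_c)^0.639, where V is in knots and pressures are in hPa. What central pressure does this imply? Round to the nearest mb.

ΔP = (V / 6)^(1/0.639) = (76/6)^1.565.
76/6 = 12.667; 12.667^1.565 ≈ 53.16 mb.
P_c = 1011 − 53.16 = 957.84 ≈ 958 mb.

958 mb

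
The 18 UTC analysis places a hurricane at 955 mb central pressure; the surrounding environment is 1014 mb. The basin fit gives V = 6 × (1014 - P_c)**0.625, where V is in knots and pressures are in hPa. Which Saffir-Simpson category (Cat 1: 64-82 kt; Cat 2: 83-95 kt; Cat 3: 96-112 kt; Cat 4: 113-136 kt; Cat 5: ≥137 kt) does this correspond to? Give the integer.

1

ΔP = 1014 − 955 = 59 mb.
V ≈ 6 × 59^0.625 = 6 × 12.79 ≈ 77 kt.
77 kt falls in the Category 1 band.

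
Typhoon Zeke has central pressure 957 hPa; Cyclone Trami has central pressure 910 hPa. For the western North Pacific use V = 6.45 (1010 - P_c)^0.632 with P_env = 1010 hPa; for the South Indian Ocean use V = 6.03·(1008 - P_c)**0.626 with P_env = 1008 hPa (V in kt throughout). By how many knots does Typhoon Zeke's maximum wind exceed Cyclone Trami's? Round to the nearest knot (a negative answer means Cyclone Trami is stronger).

Typhoon Zeke: ΔP = 53; V ≈ 6.45 × 53^0.632 ≈ 79.31 kt.
Cyclone Trami: ΔP = 98; V ≈ 6.03 × 98^0.626 ≈ 106.37 kt.
Difference ≈ 79.31 − 106.37 = -27.06 → -27 kt.

-27 kt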